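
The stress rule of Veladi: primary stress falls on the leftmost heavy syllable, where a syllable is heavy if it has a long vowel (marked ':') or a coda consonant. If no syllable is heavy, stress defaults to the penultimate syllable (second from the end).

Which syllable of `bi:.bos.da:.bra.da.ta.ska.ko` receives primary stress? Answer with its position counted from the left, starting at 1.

Weights: 1 bi: H, 2 bos H, 3 da: H, 4 bra L, 5 da L, 6 ta L, 7 ska L, 8 ko L.
Heavy syllables in the domain: 1, 2, 3. The leftmost is syllable 1 (bi:).
Primary stress: syllable 1 → ˈbi:.bos.da:.bra.da.ta.ska.ko.

1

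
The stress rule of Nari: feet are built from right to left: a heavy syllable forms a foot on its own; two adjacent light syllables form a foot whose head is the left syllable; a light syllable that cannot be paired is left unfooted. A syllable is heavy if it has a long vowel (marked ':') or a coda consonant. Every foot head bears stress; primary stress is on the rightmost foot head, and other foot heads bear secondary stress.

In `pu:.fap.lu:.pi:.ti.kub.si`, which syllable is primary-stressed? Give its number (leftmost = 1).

Weights: 1 pu: H, 2 fap H, 3 lu: H, 4 pi: H, 5 ti L, 6 kub H, 7 si L.
Parse right to left (heavy = foot alone; LL = one foot; stranded L unfooted): (ˈpu:) (ˈfap) (ˈlu:) (ˈpi:) ti (ˈkub) si.
Foot heads: 1, 2, 3, 4, 6.
Primary stress on the rightmost head = syllable 6.
Primary stress: syllable 6 → pu:.fap.lu:.pi:.ti.ˈkub.si.

6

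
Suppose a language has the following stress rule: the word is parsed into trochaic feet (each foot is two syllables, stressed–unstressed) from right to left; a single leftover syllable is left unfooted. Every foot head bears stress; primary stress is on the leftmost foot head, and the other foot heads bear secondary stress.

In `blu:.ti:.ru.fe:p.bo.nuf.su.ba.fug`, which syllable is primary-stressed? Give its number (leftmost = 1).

Parse right to left into trochaic (ˈσσ) feet: blu: (ˈti:.ru) (ˈfe:p.bo) (ˈnuf.su) (ˈba.fug). Syllable 1 is left unfooted.
Foot heads (stressed positions): 2, 4, 6, 8.
End Rule Leftmost: primary stress on the leftmost head = syllable 2.
Primary stress: syllable 2 → blu:.ˈti:.ru.fe:p.bo.nuf.su.ba.fug.

2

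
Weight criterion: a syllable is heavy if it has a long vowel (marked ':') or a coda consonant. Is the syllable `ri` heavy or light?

light

`ri`: short vowel, open (no coda). Short vowel, open → light.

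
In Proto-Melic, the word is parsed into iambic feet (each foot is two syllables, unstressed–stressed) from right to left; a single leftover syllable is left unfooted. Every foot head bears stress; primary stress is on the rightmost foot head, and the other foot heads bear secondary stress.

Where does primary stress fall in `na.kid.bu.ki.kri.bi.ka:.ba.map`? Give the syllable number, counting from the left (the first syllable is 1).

Parse right to left into iambic (σˈσ) feet: na (kid.ˈbu) (ki.ˈkri) (bi.ˈka:) (ba.ˈmap). Syllable 1 is left unfooted.
Foot heads (stressed positions): 3, 5, 7, 9.
End Rule Rightmost: primary stress on the rightmost head = syllable 9.
Primary stress: syllable 9 → na.kid.bu.ki.kri.bi.ka:.ba.ˈmap.

9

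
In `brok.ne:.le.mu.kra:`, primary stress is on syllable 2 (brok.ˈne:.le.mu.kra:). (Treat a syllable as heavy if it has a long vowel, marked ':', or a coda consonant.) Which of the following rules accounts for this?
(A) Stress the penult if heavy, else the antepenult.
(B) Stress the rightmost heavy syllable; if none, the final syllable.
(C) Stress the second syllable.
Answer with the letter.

C

Rule A → syllable 3 (observed: 2).
Rule B → syllable 5 (observed: 2).
Rule C → syllable 2 ✓.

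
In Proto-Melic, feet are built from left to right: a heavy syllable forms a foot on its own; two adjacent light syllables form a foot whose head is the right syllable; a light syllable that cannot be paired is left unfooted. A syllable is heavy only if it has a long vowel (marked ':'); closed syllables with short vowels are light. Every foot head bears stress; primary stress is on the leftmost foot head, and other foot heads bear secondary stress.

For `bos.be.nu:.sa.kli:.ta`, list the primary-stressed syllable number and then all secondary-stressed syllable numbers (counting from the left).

Weights: 1 bos L, 2 be L, 3 nu: H, 4 sa L, 5 kli: H, 6 ta L.
Parse left to right (heavy = foot alone; LL = one foot; stranded L unfooted): (bos.ˈbe) (ˈnu:) sa (ˈkli:) ta.
Foot heads: 2, 3, 5.
Primary stress on the leftmost head = syllable 2.
Secondary stress on 3, 5: bos.ˈbe.ˌnu:.sa.ˌkli:.ta.

primary 2, secondary 3, 5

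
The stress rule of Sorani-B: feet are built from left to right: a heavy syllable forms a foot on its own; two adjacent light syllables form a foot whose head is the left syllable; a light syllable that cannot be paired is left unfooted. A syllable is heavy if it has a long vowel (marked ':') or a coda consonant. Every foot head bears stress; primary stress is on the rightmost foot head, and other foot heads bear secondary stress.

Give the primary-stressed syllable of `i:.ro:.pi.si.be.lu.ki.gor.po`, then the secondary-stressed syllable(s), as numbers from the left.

Weights: 1 i: H, 2 ro: H, 3 pi L, 4 si L, 5 be L, 6 lu L, 7 ki L, 8 gor H, 9 po L.
Parse left to right (heavy = foot alone; LL = one foot; stranded L unfooted): (ˈi:) (ˈro:) (ˈpi.si) (ˈbe.lu) ki (ˈgor) po.
Foot heads: 1, 2, 3, 5, 8.
Primary stress on the rightmost head = syllable 8.
Secondary stress on 1, 2, 3, 5: ˌi:.ˌro:.ˌpi.si.ˌbe.lu.ki.ˈgor.po.

primary 8, secondary 1, 2, 3, 5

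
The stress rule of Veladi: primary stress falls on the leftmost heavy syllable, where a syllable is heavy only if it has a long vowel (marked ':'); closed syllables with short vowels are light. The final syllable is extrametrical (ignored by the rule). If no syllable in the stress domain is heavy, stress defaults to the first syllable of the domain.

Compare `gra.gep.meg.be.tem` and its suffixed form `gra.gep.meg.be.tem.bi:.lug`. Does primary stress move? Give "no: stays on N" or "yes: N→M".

Base `gra.gep.meg.be.tem` (5 syllables):
  The final syllable (5, tem) is extrametrical; the stress domain is syllables 1–4.
  Weights: 1 gra L, 2 gep L, 3 meg L, 4 be L.
  No heavy syllable in the domain; default to the first syllable of the domain = syllable 1.
  → primary stress on syllable 1.
Suffixed `gra.gep.meg.be.tem.bi:.lug` (7 syllables):
  The final syllable (7, lug) is extrametrical; the stress domain is syllables 1–6.
  Weights: 1 gra L, 2 gep L, 3 meg L, 4 be L, 5 tem L, 6 bi: H.
  Heavy syllables in the domain: 6. The leftmost is syllable 6 (bi:).
  → primary stress on syllable 6.

yes: 1→6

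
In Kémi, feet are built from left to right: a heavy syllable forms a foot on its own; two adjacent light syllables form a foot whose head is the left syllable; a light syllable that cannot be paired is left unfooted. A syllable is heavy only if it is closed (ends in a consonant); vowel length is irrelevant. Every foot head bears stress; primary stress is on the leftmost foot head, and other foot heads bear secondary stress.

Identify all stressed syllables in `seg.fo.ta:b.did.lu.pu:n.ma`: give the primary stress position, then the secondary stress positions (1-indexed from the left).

Weights: 1 seg H, 2 fo L, 3 ta:b H, 4 did H, 5 lu L, 6 pu:n H, 7 ma L.
Parse left to right (heavy = foot alone; LL = one foot; stranded L unfooted): (ˈseg) fo (ˈta:b) (ˈdid) lu (ˈpu:n) ma.
Foot heads: 1, 3, 4, 6.
Primary stress on the leftmost head = syllable 1.
Secondary stress on 3, 4, 6: ˈseg.fo.ˌta:b.ˌdid.lu.ˌpu:n.ma.

primary 1, secondary 3, 4, 6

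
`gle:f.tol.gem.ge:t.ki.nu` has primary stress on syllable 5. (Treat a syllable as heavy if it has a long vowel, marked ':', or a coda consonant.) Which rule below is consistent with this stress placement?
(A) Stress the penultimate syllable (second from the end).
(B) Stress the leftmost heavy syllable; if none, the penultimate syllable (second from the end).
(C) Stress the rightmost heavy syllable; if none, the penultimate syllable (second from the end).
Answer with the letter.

A

Rule A → syllable 5 ✓.
Rule B → syllable 1 (observed: 5).
Rule C → syllable 4 (observed: 5).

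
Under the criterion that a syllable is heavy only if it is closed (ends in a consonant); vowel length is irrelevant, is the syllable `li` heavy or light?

`li`: short vowel, open (no coda). Open (no coda) → light.

light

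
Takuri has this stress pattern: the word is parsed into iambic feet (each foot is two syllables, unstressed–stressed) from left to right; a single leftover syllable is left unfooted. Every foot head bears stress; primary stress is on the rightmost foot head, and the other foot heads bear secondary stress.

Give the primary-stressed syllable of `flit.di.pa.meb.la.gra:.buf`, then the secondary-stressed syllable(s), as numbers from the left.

Parse left to right into iambic (σˈσ) feet: (flit.ˈdi) (pa.ˈmeb) (la.ˈgra:) buf. Syllable 7 is left unfooted.
Foot heads (stressed positions): 2, 4, 6.
End Rule Rightmost: primary stress on the rightmost head = syllable 6.
Secondary stress on 2, 4: flit.ˌdi.pa.ˌmeb.la.ˈgra:.buf.

primary 6, secondary 2, 4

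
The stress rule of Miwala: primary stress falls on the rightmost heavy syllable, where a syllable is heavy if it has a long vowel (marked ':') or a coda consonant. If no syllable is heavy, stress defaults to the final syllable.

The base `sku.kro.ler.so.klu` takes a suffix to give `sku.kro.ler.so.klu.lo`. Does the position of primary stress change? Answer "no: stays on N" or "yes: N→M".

Base `sku.kro.ler.so.klu` (5 syllables):
  Weights: 1 sku L, 2 kro L, 3 ler H, 4 so L, 5 klu L.
  Heavy syllables in the domain: 3. The rightmost is syllable 3 (ler).
  → primary stress on syllable 3.
Suffixed `sku.kro.ler.so.klu.lo` (6 syllables):
  Weights: 1 sku L, 2 kro L, 3 ler H, 4 so L, 5 klu L, 6 lo L.
  Heavy syllables in the domain: 3. The rightmost is syllable 3 (ler).
  → primary stress on syllable 3.

no: stays on 3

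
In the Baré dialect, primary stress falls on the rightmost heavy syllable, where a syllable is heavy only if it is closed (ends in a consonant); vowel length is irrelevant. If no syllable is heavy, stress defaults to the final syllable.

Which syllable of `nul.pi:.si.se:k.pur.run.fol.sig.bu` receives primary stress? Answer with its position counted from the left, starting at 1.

8

Weights: 1 nul H, 2 pi: L, 3 si L, 4 se:k H, 5 pur H, 6 run H, 7 fol H, 8 sig H, 9 bu L.
Heavy syllables in the domain: 1, 4, 5, 6, 7, 8. The rightmost is syllable 8 (sig).
Primary stress: syllable 8 → nul.pi:.si.se:k.pur.run.fol.ˈsig.bu.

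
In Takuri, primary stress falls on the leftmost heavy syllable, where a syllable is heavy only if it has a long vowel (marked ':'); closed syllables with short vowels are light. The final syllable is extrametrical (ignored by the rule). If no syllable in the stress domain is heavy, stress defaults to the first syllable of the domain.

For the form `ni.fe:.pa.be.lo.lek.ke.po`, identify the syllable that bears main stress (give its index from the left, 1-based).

2

The final syllable (8, po) is extrametrical; the stress domain is syllables 1–7.
Weights: 1 ni L, 2 fe: H, 3 pa L, 4 be L, 5 lo L, 6 lek L, 7 ke L.
Heavy syllables in the domain: 2. The leftmost is syllable 2 (fe:).
Primary stress: syllable 2 → ni.ˈfe:.pa.be.lo.lek.ke.po.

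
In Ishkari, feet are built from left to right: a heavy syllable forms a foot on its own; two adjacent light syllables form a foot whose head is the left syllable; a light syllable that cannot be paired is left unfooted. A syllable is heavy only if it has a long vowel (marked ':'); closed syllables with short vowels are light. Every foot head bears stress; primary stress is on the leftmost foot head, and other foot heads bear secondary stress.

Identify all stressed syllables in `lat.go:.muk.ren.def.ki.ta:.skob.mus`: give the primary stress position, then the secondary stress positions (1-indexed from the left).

Weights: 1 lat L, 2 go: H, 3 muk L, 4 ren L, 5 def L, 6 ki L, 7 ta: H, 8 skob L, 9 mus L.
Parse left to right (heavy = foot alone; LL = one foot; stranded L unfooted): lat (ˈgo:) (ˈmuk.ren) (ˈdef.ki) (ˈta:) (ˈskob.mus).
Foot heads: 2, 3, 5, 7, 8.
Primary stress on the leftmost head = syllable 2.
Secondary stress on 3, 5, 7, 8: lat.ˈgo:.ˌmuk.ren.ˌdef.ki.ˌta:.ˌskob.mus.

primary 2, secondary 3, 5, 7, 8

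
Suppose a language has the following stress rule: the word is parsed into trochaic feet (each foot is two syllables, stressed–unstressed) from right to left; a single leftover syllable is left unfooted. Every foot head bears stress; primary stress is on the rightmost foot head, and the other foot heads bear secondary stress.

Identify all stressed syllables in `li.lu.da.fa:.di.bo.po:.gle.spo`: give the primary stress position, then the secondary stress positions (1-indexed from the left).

primary 8, secondary 2, 4, 6

Parse right to left into trochaic (ˈσσ) feet: li (ˈlu.da) (ˈfa:.di) (ˈbo.po:) (ˈgle.spo). Syllable 1 is left unfooted.
Foot heads (stressed positions): 2, 4, 6, 8.
End Rule Rightmost: primary stress on the rightmost head = syllable 8.
Secondary stress on 2, 4, 6: li.ˌlu.da.ˌfa:.di.ˌbo.po:.ˈgle.spo.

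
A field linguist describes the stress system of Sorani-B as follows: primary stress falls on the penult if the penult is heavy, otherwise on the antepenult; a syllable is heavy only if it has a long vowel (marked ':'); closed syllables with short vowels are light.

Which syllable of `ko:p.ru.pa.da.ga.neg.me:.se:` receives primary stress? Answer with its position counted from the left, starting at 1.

7

Weights: 6 neg L, 7 me: H, 8 se: H.
The penult (syllable 7, me:) is heavy, so it takes stress.
Primary stress: syllable 7 → ko:p.ru.pa.da.ga.neg.ˈme:.se:.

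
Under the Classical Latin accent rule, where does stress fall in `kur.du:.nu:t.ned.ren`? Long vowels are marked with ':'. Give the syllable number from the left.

Classical Latin: stress the penult if heavy (long vowel or closed), else the antepenult.
Weights: 3 nu:t H, 4 ned H, 5 ren H.
The penult (syllable 4, ned) is heavy, so it takes stress.
Stress on syllable 4: kur.du:.nu:t.ˈned.ren.

4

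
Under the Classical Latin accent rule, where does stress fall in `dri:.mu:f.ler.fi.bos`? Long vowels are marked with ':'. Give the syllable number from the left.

3

Classical Latin: stress the penult if heavy (long vowel or closed), else the antepenult.
Weights: 3 ler H, 4 fi L, 5 bos H.
The penult (syllable 4, fi) is light, so stress falls on the antepenult (syllable 3, ler).
Stress on syllable 3: dri:.mu:f.ˈler.fi.bos.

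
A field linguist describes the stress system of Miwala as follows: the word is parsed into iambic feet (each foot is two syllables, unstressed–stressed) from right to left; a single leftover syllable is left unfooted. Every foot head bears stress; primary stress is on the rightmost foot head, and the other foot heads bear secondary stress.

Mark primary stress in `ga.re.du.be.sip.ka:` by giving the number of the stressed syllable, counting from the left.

6

Parse right to left into iambic (σˈσ) feet: (ga.ˈre) (du.ˈbe) (sip.ˈka:).
Foot heads (stressed positions): 2, 4, 6.
End Rule Rightmost: primary stress on the rightmost head = syllable 6.
Primary stress: syllable 6 → ga.re.du.be.sip.ˈka:.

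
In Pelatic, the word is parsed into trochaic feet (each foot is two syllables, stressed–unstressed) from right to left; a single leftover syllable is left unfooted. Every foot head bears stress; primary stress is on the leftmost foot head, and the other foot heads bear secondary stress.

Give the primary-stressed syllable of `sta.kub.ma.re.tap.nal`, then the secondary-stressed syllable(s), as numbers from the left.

primary 1, secondary 3, 5

Parse right to left into trochaic (ˈσσ) feet: (ˈsta.kub) (ˈma.re) (ˈtap.nal).
Foot heads (stressed positions): 1, 3, 5.
End Rule Leftmost: primary stress on the leftmost head = syllable 1.
Secondary stress on 3, 5: ˈsta.kub.ˌma.re.ˌtap.nal.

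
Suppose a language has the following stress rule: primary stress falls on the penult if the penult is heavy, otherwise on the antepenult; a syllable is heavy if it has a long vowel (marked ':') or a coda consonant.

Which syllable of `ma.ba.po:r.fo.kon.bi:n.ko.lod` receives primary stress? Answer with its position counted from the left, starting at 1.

Weights: 6 bi:n H, 7 ko L, 8 lod H.
The penult (syllable 7, ko) is light, so stress falls on the antepenult (syllable 6, bi:n).
Primary stress: syllable 6 → ma.ba.po:r.fo.kon.ˈbi:n.ko.lod.

6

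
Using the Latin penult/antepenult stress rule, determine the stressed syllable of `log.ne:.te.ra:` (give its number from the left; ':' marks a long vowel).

Classical Latin: stress the penult if heavy (long vowel or closed), else the antepenult.
Weights: 2 ne: H, 3 te L, 4 ra: H.
The penult (syllable 3, te) is light, so stress falls on the antepenult (syllable 2, ne:).
Stress on syllable 2: log.ˈne:.te.ra:.

2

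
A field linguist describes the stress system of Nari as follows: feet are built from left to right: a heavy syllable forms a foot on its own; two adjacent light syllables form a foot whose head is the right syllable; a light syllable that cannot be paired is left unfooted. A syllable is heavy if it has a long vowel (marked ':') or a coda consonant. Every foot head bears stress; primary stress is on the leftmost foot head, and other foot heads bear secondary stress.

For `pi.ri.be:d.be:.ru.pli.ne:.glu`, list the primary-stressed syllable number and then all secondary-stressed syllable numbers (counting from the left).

Weights: 1 pi L, 2 ri L, 3 be:d H, 4 be: H, 5 ru L, 6 pli L, 7 ne: H, 8 glu L.
Parse left to right (heavy = foot alone; LL = one foot; stranded L unfooted): (pi.ˈri) (ˈbe:d) (ˈbe:) (ru.ˈpli) (ˈne:) glu.
Foot heads: 2, 3, 4, 6, 7.
Primary stress on the leftmost head = syllable 2.
Secondary stress on 3, 4, 6, 7: pi.ˈri.ˌbe:d.ˌbe:.ru.ˌpli.ˌne:.glu.

primary 2, secondary 3, 4, 6, 7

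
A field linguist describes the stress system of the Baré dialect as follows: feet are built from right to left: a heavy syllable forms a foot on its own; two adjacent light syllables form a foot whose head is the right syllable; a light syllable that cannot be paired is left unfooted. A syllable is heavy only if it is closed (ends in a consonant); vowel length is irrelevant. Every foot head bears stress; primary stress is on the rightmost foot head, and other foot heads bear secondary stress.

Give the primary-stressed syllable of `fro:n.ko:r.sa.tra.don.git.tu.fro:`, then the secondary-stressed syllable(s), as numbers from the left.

Weights: 1 fro:n H, 2 ko:r H, 3 sa L, 4 tra L, 5 don H, 6 git H, 7 tu L, 8 fro: L.
Parse right to left (heavy = foot alone; LL = one foot; stranded L unfooted): (ˈfro:n) (ˈko:r) (sa.ˈtra) (ˈdon) (ˈgit) (tu.ˈfro:).
Foot heads: 1, 2, 4, 5, 6, 8.
Primary stress on the rightmost head = syllable 8.
Secondary stress on 1, 2, 4, 5, 6: ˌfro:n.ˌko:r.sa.ˌtra.ˌdon.ˌgit.tu.ˈfro:.

primary 8, secondary 1, 2, 4, 5, 6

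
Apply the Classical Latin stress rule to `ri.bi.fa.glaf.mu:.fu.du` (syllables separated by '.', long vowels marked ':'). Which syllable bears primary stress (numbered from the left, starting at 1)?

Classical Latin: stress the penult if heavy (long vowel or closed), else the antepenult.
Weights: 5 mu: H, 6 fu L, 7 du L.
The penult (syllable 6, fu) is light, so stress falls on the antepenult (syllable 5, mu:).
Stress on syllable 5: ri.bi.fa.glaf.ˈmu:.fu.du.

5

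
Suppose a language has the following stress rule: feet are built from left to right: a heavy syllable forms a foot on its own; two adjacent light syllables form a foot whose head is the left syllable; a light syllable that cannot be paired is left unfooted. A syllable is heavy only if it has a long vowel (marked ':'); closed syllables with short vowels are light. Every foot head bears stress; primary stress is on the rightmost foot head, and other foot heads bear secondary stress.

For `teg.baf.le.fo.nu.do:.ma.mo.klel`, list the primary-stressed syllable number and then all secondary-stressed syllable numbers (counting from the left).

primary 7, secondary 1, 3, 6

Weights: 1 teg L, 2 baf L, 3 le L, 4 fo L, 5 nu L, 6 do: H, 7 ma L, 8 mo L, 9 klel L.
Parse left to right (heavy = foot alone; LL = one foot; stranded L unfooted): (ˈteg.baf) (ˈle.fo) nu (ˈdo:) (ˈma.mo) klel.
Foot heads: 1, 3, 6, 7.
Primary stress on the rightmost head = syllable 7.
Secondary stress on 1, 3, 6: ˌteg.baf.ˌle.fo.nu.ˌdo:.ˈma.mo.klel.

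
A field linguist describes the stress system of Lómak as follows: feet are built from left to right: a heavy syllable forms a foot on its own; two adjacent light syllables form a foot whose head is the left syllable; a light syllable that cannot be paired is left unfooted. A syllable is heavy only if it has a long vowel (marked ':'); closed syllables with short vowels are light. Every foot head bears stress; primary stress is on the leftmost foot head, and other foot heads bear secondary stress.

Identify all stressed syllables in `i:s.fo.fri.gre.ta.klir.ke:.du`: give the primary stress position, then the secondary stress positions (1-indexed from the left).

primary 1, secondary 2, 4, 7

Weights: 1 i:s H, 2 fo L, 3 fri L, 4 gre L, 5 ta L, 6 klir L, 7 ke: H, 8 du L.
Parse left to right (heavy = foot alone; LL = one foot; stranded L unfooted): (ˈi:s) (ˈfo.fri) (ˈgre.ta) klir (ˈke:) du.
Foot heads: 1, 2, 4, 7.
Primary stress on the leftmost head = syllable 1.
Secondary stress on 2, 4, 7: ˈi:s.ˌfo.fri.ˌgre.ta.klir.ˌke:.du.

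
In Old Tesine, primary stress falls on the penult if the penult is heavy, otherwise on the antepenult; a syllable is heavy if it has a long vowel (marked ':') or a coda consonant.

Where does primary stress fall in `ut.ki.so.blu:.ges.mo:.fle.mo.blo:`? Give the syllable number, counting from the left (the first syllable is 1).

7

Weights: 7 fle L, 8 mo L, 9 blo: H.
The penult (syllable 8, mo) is light, so stress falls on the antepenult (syllable 7, fle).
Primary stress: syllable 7 → ut.ki.so.blu:.ges.mo:.ˈfle.mo.blo:.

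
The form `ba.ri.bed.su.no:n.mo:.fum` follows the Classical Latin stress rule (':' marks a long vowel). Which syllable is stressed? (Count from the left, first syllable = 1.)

Classical Latin: stress the penult if heavy (long vowel or closed), else the antepenult.
Weights: 5 no:n H, 6 mo: H, 7 fum H.
The penult (syllable 6, mo:) is heavy, so it takes stress.
Stress on syllable 6: ba.ri.bed.su.no:n.ˈmo:.fum.

6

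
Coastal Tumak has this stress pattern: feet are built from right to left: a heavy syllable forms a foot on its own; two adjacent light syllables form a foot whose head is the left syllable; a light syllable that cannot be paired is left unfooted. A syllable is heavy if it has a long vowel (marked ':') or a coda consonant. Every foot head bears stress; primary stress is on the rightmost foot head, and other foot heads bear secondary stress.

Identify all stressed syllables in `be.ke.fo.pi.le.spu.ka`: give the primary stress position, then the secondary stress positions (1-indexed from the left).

Weights: 1 be L, 2 ke L, 3 fo L, 4 pi L, 5 le L, 6 spu L, 7 ka L.
Parse right to left (heavy = foot alone; LL = one foot; stranded L unfooted): be (ˈke.fo) (ˈpi.le) (ˈspu.ka).
Foot heads: 2, 4, 6.
Primary stress on the rightmost head = syllable 6.
Secondary stress on 2, 4: be.ˌke.fo.ˌpi.le.ˈspu.ka.

primary 6, secondary 2, 4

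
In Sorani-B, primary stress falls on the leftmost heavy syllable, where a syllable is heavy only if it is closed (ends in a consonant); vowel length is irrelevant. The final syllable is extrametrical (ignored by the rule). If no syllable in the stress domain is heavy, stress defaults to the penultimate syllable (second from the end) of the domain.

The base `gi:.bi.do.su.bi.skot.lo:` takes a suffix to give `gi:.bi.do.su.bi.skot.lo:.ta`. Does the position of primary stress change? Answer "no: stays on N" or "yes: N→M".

no: stays on 6

Base `gi:.bi.do.su.bi.skot.lo:` (7 syllables):
  The final syllable (7, lo:) is extrametrical; the stress domain is syllables 1–6.
  Weights: 1 gi: L, 2 bi L, 3 do L, 4 su L, 5 bi L, 6 skot H.
  Heavy syllables in the domain: 6. The leftmost is syllable 6 (skot).
  → primary stress on syllable 6.
Suffixed `gi:.bi.do.su.bi.skot.lo:.ta` (8 syllables):
  The final syllable (8, ta) is extrametrical; the stress domain is syllables 1–7.
  Weights: 1 gi: L, 2 bi L, 3 do L, 4 su L, 5 bi L, 6 skot H, 7 lo: L.
  Heavy syllables in the domain: 6. The leftmost is syllable 6 (skot).
  → primary stress on syllable 6.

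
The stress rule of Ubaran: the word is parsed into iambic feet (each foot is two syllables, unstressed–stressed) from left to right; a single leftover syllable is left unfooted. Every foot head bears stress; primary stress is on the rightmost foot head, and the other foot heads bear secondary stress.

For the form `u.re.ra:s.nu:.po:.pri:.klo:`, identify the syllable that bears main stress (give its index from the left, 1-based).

Parse left to right into iambic (σˈσ) feet: (u.ˈre) (ra:s.ˈnu:) (po:.ˈpri:) klo:. Syllable 7 is left unfooted.
Foot heads (stressed positions): 2, 4, 6.
End Rule Rightmost: primary stress on the rightmost head = syllable 6.
Primary stress: syllable 6 → u.re.ra:s.nu:.po:.ˈpri:.klo:.

6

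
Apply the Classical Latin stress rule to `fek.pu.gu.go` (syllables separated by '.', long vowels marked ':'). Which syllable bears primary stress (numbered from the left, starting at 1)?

Classical Latin: stress the penult if heavy (long vowel or closed), else the antepenult.
Weights: 2 pu L, 3 gu L, 4 go L.
The penult (syllable 3, gu) is light, so stress falls on the antepenult (syllable 2, pu).
Stress on syllable 2: fek.ˈpu.gu.go.

2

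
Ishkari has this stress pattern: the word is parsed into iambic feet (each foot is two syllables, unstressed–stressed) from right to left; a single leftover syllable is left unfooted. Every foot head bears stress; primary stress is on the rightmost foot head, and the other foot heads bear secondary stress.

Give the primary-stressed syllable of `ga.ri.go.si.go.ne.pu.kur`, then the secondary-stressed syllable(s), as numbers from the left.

primary 8, secondary 2, 4, 6

Parse right to left into iambic (σˈσ) feet: (ga.ˈri) (go.ˈsi) (go.ˈne) (pu.ˈkur).
Foot heads (stressed positions): 2, 4, 6, 8.
End Rule Rightmost: primary stress on the rightmost head = syllable 8.
Secondary stress on 2, 4, 6: ga.ˌri.go.ˌsi.go.ˌne.pu.ˈkur.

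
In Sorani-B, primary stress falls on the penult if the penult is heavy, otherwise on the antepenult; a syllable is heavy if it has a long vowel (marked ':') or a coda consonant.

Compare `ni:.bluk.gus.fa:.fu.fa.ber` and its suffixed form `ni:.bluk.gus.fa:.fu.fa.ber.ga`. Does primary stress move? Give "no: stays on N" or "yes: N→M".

yes: 5→7

Base `ni:.bluk.gus.fa:.fu.fa.ber` (7 syllables):
  Weights: 5 fu L, 6 fa L, 7 ber H.
  The penult (syllable 6, fa) is light, so stress falls on the antepenult (syllable 5, fu).
  → primary stress on syllable 5.
Suffixed `ni:.bluk.gus.fa:.fu.fa.ber.ga` (8 syllables):
  Weights: 6 fa L, 7 ber H, 8 ga L.
  The penult (syllable 7, ber) is heavy, so it takes stress.
  → primary stress on syllable 7.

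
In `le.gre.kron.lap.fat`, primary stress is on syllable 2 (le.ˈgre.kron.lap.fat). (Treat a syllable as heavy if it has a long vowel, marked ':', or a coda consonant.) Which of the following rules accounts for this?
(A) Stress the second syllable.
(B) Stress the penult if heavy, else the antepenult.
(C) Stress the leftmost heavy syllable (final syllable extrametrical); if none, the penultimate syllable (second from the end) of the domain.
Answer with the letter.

Rule A → syllable 2 ✓.
Rule B → syllable 4 (observed: 2).
Rule C → syllable 3 (observed: 2).

A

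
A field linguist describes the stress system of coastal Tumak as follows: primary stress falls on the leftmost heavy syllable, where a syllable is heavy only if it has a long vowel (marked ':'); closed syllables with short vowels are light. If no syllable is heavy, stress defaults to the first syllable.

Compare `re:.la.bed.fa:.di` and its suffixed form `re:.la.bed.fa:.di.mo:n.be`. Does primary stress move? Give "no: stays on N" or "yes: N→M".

Base `re:.la.bed.fa:.di` (5 syllables):
  Weights: 1 re: H, 2 la L, 3 bed L, 4 fa: H, 5 di L.
  Heavy syllables in the domain: 1, 4. The leftmost is syllable 1 (re:).
  → primary stress on syllable 1.
Suffixed `re:.la.bed.fa:.di.mo:n.be` (7 syllables):
  Weights: 1 re: H, 2 la L, 3 bed L, 4 fa: H, 5 di L, 6 mo:n H, 7 be L.
  Heavy syllables in the domain: 1, 4, 6. The leftmost is syllable 1 (re:).
  → primary stress on syllable 1.

no: stays on 1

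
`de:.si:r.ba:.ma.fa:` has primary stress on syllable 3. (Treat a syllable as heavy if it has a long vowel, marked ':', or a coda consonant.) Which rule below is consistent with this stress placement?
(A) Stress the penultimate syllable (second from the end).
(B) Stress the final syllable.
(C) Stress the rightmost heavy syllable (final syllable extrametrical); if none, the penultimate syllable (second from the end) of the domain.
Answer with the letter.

C

Rule A → syllable 4 (observed: 3).
Rule B → syllable 5 (observed: 3).
Rule C → syllable 3 ✓.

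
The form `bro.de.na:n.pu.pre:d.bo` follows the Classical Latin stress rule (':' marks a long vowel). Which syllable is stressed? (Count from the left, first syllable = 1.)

5

Classical Latin: stress the penult if heavy (long vowel or closed), else the antepenult.
Weights: 4 pu L, 5 pre:d H, 6 bo L.
The penult (syllable 5, pre:d) is heavy, so it takes stress.
Stress on syllable 5: bro.de.na:n.pu.ˈpre:d.bo.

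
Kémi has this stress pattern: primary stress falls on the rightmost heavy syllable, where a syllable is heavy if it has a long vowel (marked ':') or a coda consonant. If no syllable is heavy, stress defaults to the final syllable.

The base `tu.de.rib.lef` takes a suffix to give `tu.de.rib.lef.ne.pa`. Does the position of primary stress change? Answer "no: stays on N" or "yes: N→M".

Base `tu.de.rib.lef` (4 syllables):
  Weights: 1 tu L, 2 de L, 3 rib H, 4 lef H.
  Heavy syllables in the domain: 3, 4. The rightmost is syllable 4 (lef).
  → primary stress on syllable 4.
Suffixed `tu.de.rib.lef.ne.pa` (6 syllables):
  Weights: 1 tu L, 2 de L, 3 rib H, 4 lef H, 5 ne L, 6 pa L.
  Heavy syllables in the domain: 3, 4. The rightmost is syllable 4 (lef).
  → primary stress on syllable 4.

no: stays on 4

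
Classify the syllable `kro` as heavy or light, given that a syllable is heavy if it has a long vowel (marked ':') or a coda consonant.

light

`kro`: short vowel, open (no coda). Short vowel, open → light.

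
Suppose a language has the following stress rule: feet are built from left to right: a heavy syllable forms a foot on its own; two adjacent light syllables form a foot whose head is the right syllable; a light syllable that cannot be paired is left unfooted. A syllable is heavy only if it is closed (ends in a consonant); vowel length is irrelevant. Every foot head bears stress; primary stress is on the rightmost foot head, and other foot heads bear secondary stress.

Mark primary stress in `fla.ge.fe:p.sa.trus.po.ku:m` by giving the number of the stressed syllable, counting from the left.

Weights: 1 fla L, 2 ge L, 3 fe:p H, 4 sa L, 5 trus H, 6 po L, 7 ku:m H.
Parse left to right (heavy = foot alone; LL = one foot; stranded L unfooted): (fla.ˈge) (ˈfe:p) sa (ˈtrus) po (ˈku:m).
Foot heads: 2, 3, 5, 7.
Primary stress on the rightmost head = syllable 7.
Primary stress: syllable 7 → fla.ge.fe:p.sa.trus.po.ˈku:m.

7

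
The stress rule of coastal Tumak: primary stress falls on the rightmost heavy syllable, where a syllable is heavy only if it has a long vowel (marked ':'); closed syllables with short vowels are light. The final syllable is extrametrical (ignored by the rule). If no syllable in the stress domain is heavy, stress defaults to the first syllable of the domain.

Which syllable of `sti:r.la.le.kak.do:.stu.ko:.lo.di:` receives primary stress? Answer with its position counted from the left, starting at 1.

7

The final syllable (9, di:) is extrametrical; the stress domain is syllables 1–8.
Weights: 1 sti:r H, 2 la L, 3 le L, 4 kak L, 5 do: H, 6 stu L, 7 ko: H, 8 lo L.
Heavy syllables in the domain: 1, 5, 7. The rightmost is syllable 7 (ko:).
Primary stress: syllable 7 → sti:r.la.le.kak.do:.stu.ˈko:.lo.di:.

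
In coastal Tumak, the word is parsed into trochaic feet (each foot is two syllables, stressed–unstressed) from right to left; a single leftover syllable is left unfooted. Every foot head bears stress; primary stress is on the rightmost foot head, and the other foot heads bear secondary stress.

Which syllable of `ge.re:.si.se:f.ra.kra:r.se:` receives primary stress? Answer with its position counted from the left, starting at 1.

Parse right to left into trochaic (ˈσσ) feet: ge (ˈre:.si) (ˈse:f.ra) (ˈkra:r.se:). Syllable 1 is left unfooted.
Foot heads (stressed positions): 2, 4, 6.
End Rule Rightmost: primary stress on the rightmost head = syllable 6.
Primary stress: syllable 6 → ge.re:.si.se:f.ra.ˈkra:r.se:.

6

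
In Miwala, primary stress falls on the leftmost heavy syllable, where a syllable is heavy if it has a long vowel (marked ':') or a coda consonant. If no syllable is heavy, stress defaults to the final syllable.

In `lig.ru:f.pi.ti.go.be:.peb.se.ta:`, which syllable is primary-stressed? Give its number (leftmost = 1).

1

Weights: 1 lig H, 2 ru:f H, 3 pi L, 4 ti L, 5 go L, 6 be: H, 7 peb H, 8 se L, 9 ta: H.
Heavy syllables in the domain: 1, 2, 6, 7, 9. The leftmost is syllable 1 (lig).
Primary stress: syllable 1 → ˈlig.ru:f.pi.ti.go.be:.peb.se.ta:.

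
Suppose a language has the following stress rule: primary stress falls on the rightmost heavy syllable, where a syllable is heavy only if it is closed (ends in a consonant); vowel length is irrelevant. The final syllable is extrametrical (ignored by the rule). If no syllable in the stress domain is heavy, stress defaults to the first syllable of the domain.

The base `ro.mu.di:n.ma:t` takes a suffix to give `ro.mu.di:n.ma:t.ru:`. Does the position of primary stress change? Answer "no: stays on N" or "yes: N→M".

Base `ro.mu.di:n.ma:t` (4 syllables):
  The final syllable (4, ma:t) is extrametrical; the stress domain is syllables 1–3.
  Weights: 1 ro L, 2 mu L, 3 di:n H.
  Heavy syllables in the domain: 3. The rightmost is syllable 3 (di:n).
  → primary stress on syllable 3.
Suffixed `ro.mu.di:n.ma:t.ru:` (5 syllables):
  The final syllable (5, ru:) is extrametrical; the stress domain is syllables 1–4.
  Weights: 1 ro L, 2 mu L, 3 di:n H, 4 ma:t H.
  Heavy syllables in the domain: 3, 4. The rightmost is syllable 4 (ma:t).
  → primary stress on syllable 4.

yes: 3→4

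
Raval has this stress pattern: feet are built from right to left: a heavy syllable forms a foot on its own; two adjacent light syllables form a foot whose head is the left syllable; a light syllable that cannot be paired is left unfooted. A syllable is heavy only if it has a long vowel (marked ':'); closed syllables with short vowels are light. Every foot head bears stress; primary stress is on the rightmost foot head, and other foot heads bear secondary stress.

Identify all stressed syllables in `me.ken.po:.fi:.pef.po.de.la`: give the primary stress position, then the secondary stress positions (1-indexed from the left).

primary 7, secondary 1, 3, 4, 5

Weights: 1 me L, 2 ken L, 3 po: H, 4 fi: H, 5 pef L, 6 po L, 7 de L, 8 la L.
Parse right to left (heavy = foot alone; LL = one foot; stranded L unfooted): (ˈme.ken) (ˈpo:) (ˈfi:) (ˈpef.po) (ˈde.la).
Foot heads: 1, 3, 4, 5, 7.
Primary stress on the rightmost head = syllable 7.
Secondary stress on 1, 3, 4, 5: ˌme.ken.ˌpo:.ˌfi:.ˌpef.po.ˈde.la.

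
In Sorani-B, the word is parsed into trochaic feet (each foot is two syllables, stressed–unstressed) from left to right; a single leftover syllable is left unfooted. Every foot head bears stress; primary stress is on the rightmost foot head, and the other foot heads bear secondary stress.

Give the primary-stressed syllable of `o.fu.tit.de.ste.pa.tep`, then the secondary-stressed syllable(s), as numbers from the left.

Parse left to right into trochaic (ˈσσ) feet: (ˈo.fu) (ˈtit.de) (ˈste.pa) tep. Syllable 7 is left unfooted.
Foot heads (stressed positions): 1, 3, 5.
End Rule Rightmost: primary stress on the rightmost head = syllable 5.
Secondary stress on 1, 3: ˌo.fu.ˌtit.de.ˈste.pa.tep.

primary 5, secondary 1, 3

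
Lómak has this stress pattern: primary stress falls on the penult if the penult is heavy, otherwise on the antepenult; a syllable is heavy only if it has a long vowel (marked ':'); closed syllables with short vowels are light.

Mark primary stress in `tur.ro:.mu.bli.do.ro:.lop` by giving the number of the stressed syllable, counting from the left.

6

Weights: 5 do L, 6 ro: H, 7 lop L.
The penult (syllable 6, ro:) is heavy, so it takes stress.
Primary stress: syllable 6 → tur.ro:.mu.bli.do.ˈro:.lop.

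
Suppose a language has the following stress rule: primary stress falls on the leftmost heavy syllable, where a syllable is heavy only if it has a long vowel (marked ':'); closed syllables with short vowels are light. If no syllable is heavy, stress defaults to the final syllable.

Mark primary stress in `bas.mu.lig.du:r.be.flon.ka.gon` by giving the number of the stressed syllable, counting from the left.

Weights: 1 bas L, 2 mu L, 3 lig L, 4 du:r H, 5 be L, 6 flon L, 7 ka L, 8 gon L.
Heavy syllables in the domain: 4. The leftmost is syllable 4 (du:r).
Primary stress: syllable 4 → bas.mu.lig.ˈdu:r.be.flon.ka.gon.

4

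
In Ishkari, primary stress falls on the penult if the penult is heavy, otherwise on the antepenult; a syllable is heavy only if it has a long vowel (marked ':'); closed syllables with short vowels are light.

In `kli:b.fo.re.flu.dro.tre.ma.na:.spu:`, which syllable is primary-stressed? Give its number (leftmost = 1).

Weights: 7 ma L, 8 na: H, 9 spu: H.
The penult (syllable 8, na:) is heavy, so it takes stress.
Primary stress: syllable 8 → kli:b.fo.re.flu.dro.tre.ma.ˈna:.spu:.

8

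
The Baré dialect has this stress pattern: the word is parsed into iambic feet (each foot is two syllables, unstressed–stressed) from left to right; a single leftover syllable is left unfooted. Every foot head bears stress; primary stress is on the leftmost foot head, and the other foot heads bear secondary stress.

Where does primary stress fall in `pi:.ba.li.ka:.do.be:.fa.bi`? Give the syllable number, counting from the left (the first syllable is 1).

Parse left to right into iambic (σˈσ) feet: (pi:.ˈba) (li.ˈka:) (do.ˈbe:) (fa.ˈbi).
Foot heads (stressed positions): 2, 4, 6, 8.
End Rule Leftmost: primary stress on the leftmost head = syllable 2.
Primary stress: syllable 2 → pi:.ˈba.li.ka:.do.be:.fa.bi.

2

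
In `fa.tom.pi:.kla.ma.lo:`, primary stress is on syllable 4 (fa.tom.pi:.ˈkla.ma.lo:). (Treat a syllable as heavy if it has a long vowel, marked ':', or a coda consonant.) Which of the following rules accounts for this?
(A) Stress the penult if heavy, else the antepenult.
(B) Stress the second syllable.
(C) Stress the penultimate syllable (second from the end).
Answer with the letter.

Rule A → syllable 4 ✓.
Rule B → syllable 2 (observed: 4).
Rule C → syllable 5 (observed: 4).

A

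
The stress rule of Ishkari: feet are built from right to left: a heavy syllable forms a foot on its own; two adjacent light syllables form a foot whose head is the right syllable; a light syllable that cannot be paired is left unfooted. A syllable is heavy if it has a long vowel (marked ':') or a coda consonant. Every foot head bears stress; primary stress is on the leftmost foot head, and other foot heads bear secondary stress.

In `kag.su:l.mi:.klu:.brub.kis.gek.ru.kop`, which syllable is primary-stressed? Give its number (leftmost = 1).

1

Weights: 1 kag H, 2 su:l H, 3 mi: H, 4 klu: H, 5 brub H, 6 kis H, 7 gek H, 8 ru L, 9 kop H.
Parse right to left (heavy = foot alone; LL = one foot; stranded L unfooted): (ˈkag) (ˈsu:l) (ˈmi:) (ˈklu:) (ˈbrub) (ˈkis) (ˈgek) ru (ˈkop).
Foot heads: 1, 2, 3, 4, 5, 6, 7, 9.
Primary stress on the leftmost head = syllable 1.
Primary stress: syllable 1 → ˈkag.su:l.mi:.klu:.brub.kis.gek.ru.kop.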